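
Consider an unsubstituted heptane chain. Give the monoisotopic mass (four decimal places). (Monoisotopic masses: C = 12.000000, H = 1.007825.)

100.1252

Atom tally by fragment:
  CH3 → C:1 H:3
  CH2 → C:1 H:2
  CH2 → C:1 H:2
  CH2 → C:1 H:2
  CH2 → C:1 H:2
  CH2 → C:1 H:2
  CH3 → C:1 H:3
Element totals:
  C: 7
  H: 16
Molecular formula: C7H16.
  M = 7(12.0) + 16(1.007825)
    = 84.000000 + 16.125200 = 100.125200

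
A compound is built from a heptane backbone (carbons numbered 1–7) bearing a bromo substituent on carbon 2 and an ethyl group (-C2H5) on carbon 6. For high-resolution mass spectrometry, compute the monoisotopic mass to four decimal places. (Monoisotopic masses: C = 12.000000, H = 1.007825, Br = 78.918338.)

Atom tally by fragment:
  CH3 → C:1 H:3
  CH(Br) → C:1 H:1 Br:1
  CH2 → C:1 H:2
  CH2 → C:1 H:2
  CH2 → C:1 H:2
  CH(C2H5) → C:3 H:6
  CH3 → C:1 H:3
Element totals:
  C: 9
  H: 19
  Br: 1
Molecular formula: C9H19Br.
  M = 9(12.0) + 19(1.007825) + 78.918338
    = 108.000000 + 19.148675 + 78.918338 = 206.067013

206.0670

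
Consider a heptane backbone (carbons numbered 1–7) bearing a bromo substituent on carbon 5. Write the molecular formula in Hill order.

C7H15Br

Atom tally by fragment:
  CH3 → C:1 H:3
  CH2 → C:1 H:2
  CH2 → C:1 H:2
  CH2 → C:1 H:2
  CH(Br) → C:1 H:1 Br:1
  CH2 → C:1 H:2
  CH3 → C:1 H:3
Element totals:
  C: 7
  H: 15
  Br: 1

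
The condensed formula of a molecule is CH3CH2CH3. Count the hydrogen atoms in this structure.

8

Atom tally by fragment:
  CH3 → C:1 H:3
  CH2 → C:1 H:2
  CH3 → C:1 H:3
Element totals:
  C: 3
  H: 8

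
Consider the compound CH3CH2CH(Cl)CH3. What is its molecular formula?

Element totals:
  C: 4
  H: 9
  Cl: 1

C4H9Cl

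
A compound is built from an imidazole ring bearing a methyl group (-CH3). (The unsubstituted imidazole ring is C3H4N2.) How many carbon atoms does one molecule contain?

4

Atom tally by fragment:
  imidazole ring core → C:3 H:4 N:2
  (− 1 ring H displaced by substituents)
  + CH3 → C:1 H:3
Element totals:
  C: 4
  H: 6
  N: 2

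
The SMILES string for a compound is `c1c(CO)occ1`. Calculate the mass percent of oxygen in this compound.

32.62%

Atom tally by fragment:
  furan ring core → C:4 H:4 O:1
  (− 1 ring H displaced by substituents)
  + CH2OH → C:1 H:3 O:1
Element totals:
  C: 5
  H: 6
  O: 2
Molecular formula: C5H6O2.
Molar mass = 98.101 g/mol.
Mass from O: 2 × 15.999 = 31.998 g/mol.
%O = 31.998 / 98.101 × 100 = 32.62%.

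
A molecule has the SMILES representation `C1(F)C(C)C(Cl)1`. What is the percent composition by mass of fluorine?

17.50%

Atom tally by fragment:
  cyclopropane ring core → C:3 H:6
  (− 3 ring H displaced by substituents)
  + F → F:1
  + CH3 → C:1 H:3
  + Cl → Cl:1
Element totals:
  C: 4
  H: 6
  Cl: 1
  F: 1
Molecular formula: C4H6ClF.
Molar mass = 108.540 g/mol.
Mass from F: 1 × 18.998 = 18.998 g/mol.
%F = 18.998 / 108.540 × 100 = 17.50%.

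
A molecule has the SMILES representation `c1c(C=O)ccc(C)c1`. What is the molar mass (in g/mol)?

120.15 g/mol

Atom tally by fragment:
  benzene ring core → C:6 H:6
  (− 2 ring H displaced by substituents)
  + CHO → C:1 H:1 O:1
  + CH3 → C:1 H:3
Element totals:
  C: 8
  H: 8
  O: 1
Molecular formula: C8H8O.
  M = 8(12.011) + 8(1.008) + 15.999
    = 96.088 + 8.064 + 15.999 = 120.151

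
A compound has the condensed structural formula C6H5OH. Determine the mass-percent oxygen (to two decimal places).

Element totals:
  C: 6
  H: 6
  O: 1
Molecular formula: C6H6O.
Molar mass = 94.113 g/mol.
Mass from O: 1 × 15.999 = 15.999 g/mol.
%O = 15.999 / 94.113 × 100 = 17.00%.

17.00%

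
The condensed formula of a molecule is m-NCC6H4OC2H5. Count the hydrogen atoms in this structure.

Atom tally by fragment:
  benzene ring core → C:6 H:6
  (− 2 ring H displaced by substituents)
  + CN → C:1 N:1
  + OC2H5 → C:2 H:5 O:1
Element totals:
  C: 9
  H: 9
  N: 1
  O: 1

9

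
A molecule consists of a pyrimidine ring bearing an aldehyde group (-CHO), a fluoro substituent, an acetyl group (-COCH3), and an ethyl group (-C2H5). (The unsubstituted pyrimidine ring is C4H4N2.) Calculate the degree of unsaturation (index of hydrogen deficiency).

6

Atom tally by fragment:
  pyrimidine ring core → C:4 H:4 N:2
  (− 4 ring H displaced by substituents)
  + CHO → C:1 H:1 O:1
  + F → F:1
  + COCH3 → C:2 H:3 O:1
  + C2H5 → C:2 H:5
Element totals:
  C: 9
  H: 9
  F: 1
  N: 2
  O: 2
Molecular formula: C9H9FN2O2.
DoU = (2C + 2 + N − H − X) / 2 = (2·9 + 2 + 2 − 9 − 1) / 2 = 6.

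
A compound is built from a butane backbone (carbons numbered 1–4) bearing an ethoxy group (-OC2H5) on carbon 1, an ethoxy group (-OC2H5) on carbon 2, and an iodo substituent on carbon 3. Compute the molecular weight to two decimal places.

272.13 g/mol

Atom tally by fragment:
  C2H5OCH2 → C:3 H:7 O:1
  CH(OC2H5) → C:3 H:6 O:1
  CH(I) → C:1 H:1 I:1
  CH3 → C:1 H:3
Element totals:
  C: 8
  H: 17
  I: 1
  O: 2
Molecular formula: C8H17IO2.
  M = 8(12.011) + 17(1.008) + 126.904 + 2(15.999)
    = 96.088 + 17.136 + 126.904 + 31.998 = 272.126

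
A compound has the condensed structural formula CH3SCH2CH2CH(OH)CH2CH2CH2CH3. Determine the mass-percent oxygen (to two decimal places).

Atom tally by fragment:
  CH3SCH2 → C:2 H:5 S:1
  CH2 → C:1 H:2
  CH(OH) → C:1 H:2 O:1
  CH2 → C:1 H:2
  CH2 → C:1 H:2
  CH2 → C:1 H:2
  CH3 → C:1 H:3
Element totals:
  C: 8
  H: 18
  O: 1
  S: 1
Molecular formula: C8H18OS.
Molar mass = 162.291 g/mol.
Mass from O: 1 × 15.999 = 15.999 g/mol.
%O = 15.999 / 162.291 × 100 = 9.86%.

9.86%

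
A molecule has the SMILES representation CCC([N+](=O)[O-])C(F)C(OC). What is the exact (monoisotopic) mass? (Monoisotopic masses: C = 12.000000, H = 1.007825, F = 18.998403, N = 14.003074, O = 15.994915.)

165.0801

Atom tally by fragment:
  CH3 → C:1 H:3
  CH2 → C:1 H:2
  CH(NO2) → C:1 H:1 N:1 O:2
  CH(F) → C:1 H:1 F:1
  CH2OCH3 → C:2 H:5 O:1
Element totals:
  C: 6
  H: 12
  F: 1
  N: 1
  O: 3
Molecular formula: C6H12FNO3.
  M = 6(12.0) + 12(1.007825) + 18.998403 + 14.003074 + 3(15.994915)
    = 72.000000 + 12.093900 + 18.998403 + 14.003074 + 47.984745 = 165.080122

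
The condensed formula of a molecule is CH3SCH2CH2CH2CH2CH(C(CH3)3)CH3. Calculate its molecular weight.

Element totals:
  C: 11
  H: 24
  S: 1
Molecular formula: C11H24S.
  M = 11(12.011) + 24(1.008) + 32.06
    = 132.121 + 24.192 + 32.060 = 188.373

188.37 g/mol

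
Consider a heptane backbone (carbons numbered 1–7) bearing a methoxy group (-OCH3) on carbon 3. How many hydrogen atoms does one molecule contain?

18

Atom tally by fragment:
  CH3 → C:1 H:3
  CH2 → C:1 H:2
  CH(OCH3) → C:2 H:4 O:1
  CH2 → C:1 H:2
  CH2 → C:1 H:2
  CH2 → C:1 H:2
  CH3 → C:1 H:3
Element totals:
  C: 8
  H: 18
  O: 1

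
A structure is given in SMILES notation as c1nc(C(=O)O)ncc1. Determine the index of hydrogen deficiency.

Atom tally by fragment:
  pyrimidine ring core → C:4 H:4 N:2
  (− 1 ring H displaced by substituents)
  + COOH → C:1 H:1 O:2
Element totals:
  C: 5
  H: 4
  N: 2
  O: 2
Molecular formula: C5H4N2O2.
DoU = (2C + 2 + N − H − X) / 2 = (2·5 + 2 + 2 − 4 − 0) / 2 = 5.

5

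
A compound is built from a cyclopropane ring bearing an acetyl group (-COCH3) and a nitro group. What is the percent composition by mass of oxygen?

37.17%

Atom tally by fragment:
  cyclopropane ring core → C:3 H:6
  (− 2 ring H displaced by substituents)
  + COCH3 → C:2 H:3 O:1
  + NO2 → N:1 O:2
Element totals:
  C: 5
  H: 7
  N: 1
  O: 3
Molecular formula: C5H7NO3.
Molar mass = 129.115 g/mol.
Mass from O: 3 × 15.999 = 47.997 g/mol.
%O = 47.997 / 129.115 × 100 = 37.17%.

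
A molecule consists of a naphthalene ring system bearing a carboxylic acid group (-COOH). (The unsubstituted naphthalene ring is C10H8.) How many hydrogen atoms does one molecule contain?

8

Atom tally by fragment:
  naphthalene ring system core → C:10 H:8
  (− 1 ring H displaced by substituents)
  + COOH → C:1 H:1 O:2
Element totals:
  C: 11
  H: 8
  O: 2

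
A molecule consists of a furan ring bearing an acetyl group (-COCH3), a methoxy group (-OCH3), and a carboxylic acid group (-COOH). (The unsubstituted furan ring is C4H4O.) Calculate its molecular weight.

184.15 g/mol

Atom tally by fragment:
  furan ring core → C:4 H:4 O:1
  (− 3 ring H displaced by substituents)
  + COCH3 → C:2 H:3 O:1
  + OCH3 → C:1 H:3 O:1
  + COOH → C:1 H:1 O:2
Element totals:
  C: 8
  H: 8
  O: 5
Molecular formula: C8H8O5.
  M = 8(12.011) + 8(1.008) + 5(15.999)
    = 96.088 + 8.064 + 79.995 = 184.147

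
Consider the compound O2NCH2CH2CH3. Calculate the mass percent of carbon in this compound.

40.44%

Atom tally by fragment:
  O2NCH2 → C:1 H:2 N:1 O:2
  CH2 → C:1 H:2
  CH3 → C:1 H:3
Element totals:
  C: 3
  H: 7
  N: 1
  O: 2
Molecular formula: C3H7NO2.
Molar mass = 89.094 g/mol.
Mass from C: 3 × 12.011 = 36.033 g/mol.
%C = 36.033 / 89.094 × 100 = 40.44%.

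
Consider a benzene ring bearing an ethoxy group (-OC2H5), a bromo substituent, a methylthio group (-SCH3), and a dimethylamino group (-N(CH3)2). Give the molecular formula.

C11H16BrNOS

Atom tally by fragment:
  benzene ring core → C:6 H:6
  (− 4 ring H displaced by substituents)
  + OC2H5 → C:2 H:5 O:1
  + Br → Br:1
  + SCH3 → C:1 H:3 S:1
  + N(CH3)2 → N:1 C:2 H:6
Element totals:
  C: 11
  H: 16
  Br: 1
  N: 1
  O: 1
  S: 1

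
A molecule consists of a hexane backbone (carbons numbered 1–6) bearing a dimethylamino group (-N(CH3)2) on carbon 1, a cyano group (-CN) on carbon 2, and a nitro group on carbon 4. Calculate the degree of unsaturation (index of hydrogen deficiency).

3

Atom tally by fragment:
  (CH3)2NCH2 → C:3 H:8 N:1
  CH(CN) → C:2 H:1 N:1
  CH2 → C:1 H:2
  CH(NO2) → C:1 H:1 N:1 O:2
  CH2 → C:1 H:2
  CH3 → C:1 H:3
Element totals:
  C: 9
  H: 17
  N: 3
  O: 2
Molecular formula: C9H17N3O2.
DoU = (2C + 2 + N − H − X) / 2 = (2·9 + 2 + 3 − 17 − 0) / 2 = 3.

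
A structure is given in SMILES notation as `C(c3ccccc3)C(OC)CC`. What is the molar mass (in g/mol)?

164.25 g/mol

Atom tally by fragment:
  C6H5CH2 → C:7 H:7
  CH(OCH3) → C:2 H:4 O:1
  CH2 → C:1 H:2
  CH3 → C:1 H:3
Element totals:
  C: 11
  H: 16
  O: 1
Molecular formula: C11H16O.
  M = 11(12.011) + 16(1.008) + 15.999
    = 132.121 + 16.128 + 15.999 = 164.248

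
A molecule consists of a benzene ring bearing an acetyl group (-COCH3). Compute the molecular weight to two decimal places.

Atom tally by fragment:
  benzene ring core → C:6 H:6
  (− 1 ring H displaced by substituents)
  + COCH3 → C:2 H:3 O:1
Element totals:
  C: 8
  H: 8
  O: 1
Molecular formula: C8H8O.
  M = 8(12.011) + 8(1.008) + 15.999
    = 96.088 + 8.064 + 15.999 = 120.151

120.15 g/mol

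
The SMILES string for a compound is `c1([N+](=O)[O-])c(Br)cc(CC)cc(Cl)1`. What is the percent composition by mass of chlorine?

Atom tally by fragment:
  benzene ring core → C:6 H:6
  (− 4 ring H displaced by substituents)
  + NO2 → N:1 O:2
  + Br → Br:1
  + C2H5 → C:2 H:5
  + Cl → Cl:1
Element totals:
  C: 8
  H: 7
  Br: 1
  Cl: 1
  N: 1
  O: 2
Molecular formula: C8H7BrClNO2.
Molar mass = 264.503 g/mol.
Mass from Cl: 1 × 35.45 = 35.450 g/mol.
%Cl = 35.450 / 264.503 × 100 = 13.40%.

13.40%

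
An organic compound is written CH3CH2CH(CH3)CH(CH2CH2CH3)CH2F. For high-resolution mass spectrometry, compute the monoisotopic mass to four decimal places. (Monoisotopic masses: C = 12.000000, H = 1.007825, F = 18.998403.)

146.1471

Atom tally by fragment:
  CH3 → C:1 H:3
  CH2 → C:1 H:2
  CH(CH3) → C:2 H:4
  CH(CH2CH2CH3) → C:4 H:8
  CH2F → C:1 H:2 F:1
Element totals:
  C: 9
  H: 19
  F: 1
Molecular formula: C9H19F.
  M = 9(12.0) + 19(1.007825) + 18.998403
    = 108.000000 + 19.148675 + 18.998403 = 146.147078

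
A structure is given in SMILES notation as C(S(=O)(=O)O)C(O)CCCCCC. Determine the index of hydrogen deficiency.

0

Atom tally by fragment:
  HO3SCH2 → C:1 H:3 S:1 O:3
  CH(OH) → C:1 H:2 O:1
  CH2 → C:1 H:2
  CH2 → C:1 H:2
  CH2 → C:1 H:2
  CH2 → C:1 H:2
  CH2 → C:1 H:2
  CH3 → C:1 H:3
Element totals:
  C: 8
  H: 18
  O: 4
  S: 1
Molecular formula: C8H18O4S.
DoU = (2C + 2 + N − H − X) / 2 = (2·8 + 2 + 0 − 18 − 0) / 2 = 0.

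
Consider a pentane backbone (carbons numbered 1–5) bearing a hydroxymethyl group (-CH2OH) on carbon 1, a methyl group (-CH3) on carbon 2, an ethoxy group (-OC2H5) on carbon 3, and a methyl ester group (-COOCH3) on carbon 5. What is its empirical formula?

C11H22O4

Atom tally by fragment:
  HOCH2CH2 → C:2 H:5 O:1
  CH(CH3) → C:2 H:4
  CH(OC2H5) → C:3 H:6 O:1
  CH2 → C:1 H:2
  CH2COOCH3 → C:3 H:5 O:2
Element totals:
  C: 11
  H: 22
  O: 4
Molecular formula: C11H22O4.
gcd of subscripts (11, 22, 4) = 1, so the empirical formula equals the molecular formula.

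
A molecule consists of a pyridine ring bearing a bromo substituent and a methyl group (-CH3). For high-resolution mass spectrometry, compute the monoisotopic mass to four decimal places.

Atom tally by fragment:
  pyridine ring core → C:5 H:5 N:1
  (− 2 ring H displaced by substituents)
  + Br → Br:1
  + CH3 → C:1 H:3
Element totals:
  C: 6
  H: 6
  Br: 1
  N: 1
Molecular formula: C6H6BrN.
  M = 6(12.0) + 6(1.007825) + 78.918338 + 14.003074
    = 72.000000 + 6.046950 + 78.918338 + 14.003074 = 170.968362

170.9684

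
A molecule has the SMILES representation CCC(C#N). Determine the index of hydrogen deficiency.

2

Atom tally by fragment:
  CH3 → C:1 H:3
  CH2 → C:1 H:2
  CH2CN → C:2 H:2 N:1
Element totals:
  C: 4
  H: 7
  N: 1
Molecular formula: C4H7N.
DoU = (2C + 2 + N − H − X) / 2 = (2·4 + 2 + 1 − 7 − 0) / 2 = 2.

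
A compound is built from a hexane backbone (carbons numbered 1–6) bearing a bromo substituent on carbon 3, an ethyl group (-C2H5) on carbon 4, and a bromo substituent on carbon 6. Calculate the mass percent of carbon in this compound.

35.32%

Atom tally by fragment:
  CH3 → C:1 H:3
  CH2 → C:1 H:2
  CH(Br) → C:1 H:1 Br:1
  CH(C2H5) → C:3 H:6
  CH2 → C:1 H:2
  CH2Br → C:1 H:2 Br:1
Element totals:
  C: 8
  H: 16
  Br: 2
Molecular formula: C8H16Br2.
Molar mass = 272.024 g/mol.
Mass from C: 8 × 12.011 = 96.088 g/mol.
%C = 96.088 / 272.024 × 100 = 35.32%.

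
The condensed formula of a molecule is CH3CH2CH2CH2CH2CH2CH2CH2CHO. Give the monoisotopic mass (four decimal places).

Atom tally by fragment:
  CH3 → C:1 H:3
  CH2 → C:1 H:2
  CH2 → C:1 H:2
  CH2 → C:1 H:2
  CH2 → C:1 H:2
  CH2 → C:1 H:2
  CH2 → C:1 H:2
  CH2CHO → C:2 H:3 O:1
Element totals:
  C: 9
  H: 18
  O: 1
Molecular formula: C9H18O.
  M = 9(12.0) + 18(1.007825) + 15.994915
    = 108.000000 + 18.140850 + 15.994915 = 142.135765

142.1358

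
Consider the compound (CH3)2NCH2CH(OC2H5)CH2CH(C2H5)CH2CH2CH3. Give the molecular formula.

C13H29NO

Atom tally by fragment:
  (CH3)2NCH2 → C:3 H:8 N:1
  CH(OC2H5) → C:3 H:6 O:1
  CH2 → C:1 H:2
  CH(C2H5) → C:3 H:6
  CH2 → C:1 H:2
  CH2 → C:1 H:2
  CH3 → C:1 H:3
Element totals:
  C: 13
  H: 29
  N: 1
  O: 1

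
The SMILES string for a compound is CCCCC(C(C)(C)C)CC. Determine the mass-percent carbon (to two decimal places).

Atom tally by fragment:
  CH3 → C:1 H:3
  CH2 → C:1 H:2
  CH2 → C:1 H:2
  CH2 → C:1 H:2
  CH(C(CH3)3) → C:5 H:10
  CH2 → C:1 H:2
  CH3 → C:1 H:3
Element totals:
  C: 11
  H: 24
Molecular formula: C11H24.
Molar mass = 156.313 g/mol.
Mass from C: 11 × 12.011 = 132.121 g/mol.
%C = 132.121 / 156.313 × 100 = 84.52%.

84.52%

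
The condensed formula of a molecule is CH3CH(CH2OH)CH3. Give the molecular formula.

C4H10O

Atom tally by fragment:
  CH3 → C:1 H:3
  CH(CH2OH) → C:2 H:4 O:1
  CH3 → C:1 H:3
Element totals:
  C: 4
  H: 10
  O: 1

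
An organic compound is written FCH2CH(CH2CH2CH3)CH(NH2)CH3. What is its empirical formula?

C7H16FN

Atom tally by fragment:
  FCH2 → C:1 H:2 F:1
  CH(CH2CH2CH3) → C:4 H:8
  CH(NH2) → C:1 H:3 N:1
  CH3 → C:1 H:3
Element totals:
  C: 7
  H: 16
  F: 1
  N: 1
Molecular formula: C7H16FN.
gcd of subscripts (7, 1, 16, 1) = 1, so the empirical formula equals the molecular formula.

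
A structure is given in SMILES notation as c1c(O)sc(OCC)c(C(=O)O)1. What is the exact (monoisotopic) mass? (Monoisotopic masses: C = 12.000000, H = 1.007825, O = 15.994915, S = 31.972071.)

Atom tally by fragment:
  thiophene ring core → C:4 H:4 S:1
  (− 3 ring H displaced by substituents)
  + OH → O:1 H:1
  + OC2H5 → C:2 H:5 O:1
  + COOH → C:1 H:1 O:2
Element totals:
  C: 7
  H: 8
  O: 4
  S: 1
Molecular formula: C7H8O4S.
  M = 7(12.0) + 8(1.007825) + 4(15.994915) + 31.972071
    = 84.000000 + 8.062600 + 63.979660 + 31.972071 = 188.014331

188.0143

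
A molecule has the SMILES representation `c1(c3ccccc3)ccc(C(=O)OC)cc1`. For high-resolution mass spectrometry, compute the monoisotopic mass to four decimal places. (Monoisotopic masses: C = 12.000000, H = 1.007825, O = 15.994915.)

Atom tally by fragment:
  benzene ring core → C:6 H:6
  (− 2 ring H displaced by substituents)
  + C6H5 → C:6 H:5
  + COOCH3 → C:2 H:3 O:2
Element totals:
  C: 14
  H: 12
  O: 2
Molecular formula: C14H12O2.
  M = 14(12.0) + 12(1.007825) + 2(15.994915)
    = 168.000000 + 12.093900 + 31.989830 = 212.083730

212.0837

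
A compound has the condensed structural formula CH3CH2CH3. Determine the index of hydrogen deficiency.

Atom tally by fragment:
  CH3 → C:1 H:3
  CH2 → C:1 H:2
  CH3 → C:1 H:3
Element totals:
  C: 3
  H: 8
Molecular formula: C3H8.
DoU = (2C + 2 + N − H − X) / 2 = (2·3 + 2 + 0 − 8 − 0) / 2 = 0.

0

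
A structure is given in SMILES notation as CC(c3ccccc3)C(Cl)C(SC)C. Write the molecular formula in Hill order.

Atom tally by fragment:
  CH3 → C:1 H:3
  CH(C6H5) → C:7 H:6
  CH(Cl) → C:1 H:1 Cl:1
  CH(SCH3) → C:2 H:4 S:1
  CH3 → C:1 H:3
Element totals:
  C: 12
  H: 17
  Cl: 1
  S: 1

C12H17ClS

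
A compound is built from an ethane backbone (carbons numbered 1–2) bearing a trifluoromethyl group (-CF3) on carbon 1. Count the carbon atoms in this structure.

3

Atom tally by fragment:
  F3CCH2 → C:2 H:2 F:3
  CH3 → C:1 H:3
Element totals:
  C: 3
  H: 5
  F: 3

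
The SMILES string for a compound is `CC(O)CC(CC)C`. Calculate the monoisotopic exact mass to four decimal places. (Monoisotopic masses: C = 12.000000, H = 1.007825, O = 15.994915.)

Atom tally by fragment:
  CH3 → C:1 H:3
  CH(OH) → C:1 H:2 O:1
  CH2 → C:1 H:2
  CH(C2H5) → C:3 H:6
  CH3 → C:1 H:3
Element totals:
  C: 7
  H: 16
  O: 1
Molecular formula: C7H16O.
  M = 7(12.0) + 16(1.007825) + 15.994915
    = 84.000000 + 16.125200 + 15.994915 = 116.120115

116.1201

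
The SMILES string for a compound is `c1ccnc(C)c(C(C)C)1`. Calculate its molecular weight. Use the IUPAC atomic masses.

Atom tally by fragment:
  pyridine ring core → C:5 H:5 N:1
  (− 2 ring H displaced by substituents)
  + CH3 → C:1 H:3
  + CH(CH3)2 → C:3 H:7
Element totals:
  C: 9
  H: 13
  N: 1
Molecular formula: C9H13N.
  M = 9(12.011) + 13(1.008) + 14.007
    = 108.099 + 13.104 + 14.007 = 135.210

135.21 g/mol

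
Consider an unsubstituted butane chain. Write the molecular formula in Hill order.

C4H10

Atom tally by fragment:
  CH3 → C:1 H:3
  CH2 → C:1 H:2
  CH2 → C:1 H:2
  CH3 → C:1 H:3
Element totals:
  C: 4
  H: 10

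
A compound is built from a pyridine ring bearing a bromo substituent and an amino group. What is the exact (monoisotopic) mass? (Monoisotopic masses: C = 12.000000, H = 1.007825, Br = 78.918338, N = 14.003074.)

Atom tally by fragment:
  pyridine ring core → C:5 H:5 N:1
  (− 2 ring H displaced by substituents)
  + Br → Br:1
  + NH2 → N:1 H:2
Element totals:
  C: 5
  H: 5
  Br: 1
  N: 2
Molecular formula: C5H5BrN2.
  M = 5(12.0) + 5(1.007825) + 78.918338 + 2(14.003074)
    = 60.000000 + 5.039125 + 78.918338 + 28.006148 = 171.963611

171.9636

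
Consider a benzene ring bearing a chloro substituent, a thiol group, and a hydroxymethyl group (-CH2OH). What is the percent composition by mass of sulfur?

Atom tally by fragment:
  benzene ring core → C:6 H:6
  (− 3 ring H displaced by substituents)
  + Cl → Cl:1
  + SH → S:1 H:1
  + CH2OH → C:1 H:3 O:1
Element totals:
  C: 7
  H: 7
  Cl: 1
  O: 1
  S: 1
Molecular formula: C7H7ClOS.
Molar mass = 174.642 g/mol.
Mass from S: 1 × 32.06 = 32.060 g/mol.
%S = 32.060 / 174.642 × 100 = 18.36%.

18.36%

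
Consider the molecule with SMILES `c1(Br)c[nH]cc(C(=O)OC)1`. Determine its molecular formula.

Atom tally by fragment:
  pyrrole ring core → C:4 H:5 N:1
  (− 2 ring H displaced by substituents)
  + Br → Br:1
  + COOCH3 → C:2 H:3 O:2
Element totals:
  C: 6
  H: 6
  Br: 1
  N: 1
  O: 2

C6H6BrNO2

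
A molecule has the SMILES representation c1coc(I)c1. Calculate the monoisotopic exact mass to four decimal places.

Atom tally by fragment:
  furan ring core → C:4 H:4 O:1
  (− 1 ring H displaced by substituents)
  + I → I:1
Element totals:
  C: 4
  H: 3
  I: 1
  O: 1
Molecular formula: C4H3IO.
  M = 4(12.0) + 3(1.007825) + 126.904472 + 15.994915
    = 48.000000 + 3.023475 + 126.904472 + 15.994915 = 193.922862

193.9229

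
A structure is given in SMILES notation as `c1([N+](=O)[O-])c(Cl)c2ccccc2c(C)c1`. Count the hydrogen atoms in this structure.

8

Atom tally by fragment:
  naphthalene ring system core → C:10 H:8
  (− 3 ring H displaced by substituents)
  + NO2 → N:1 O:2
  + Cl → Cl:1
  + CH3 → C:1 H:3
Element totals:
  C: 11
  H: 8
  Cl: 1
  N: 1
  O: 2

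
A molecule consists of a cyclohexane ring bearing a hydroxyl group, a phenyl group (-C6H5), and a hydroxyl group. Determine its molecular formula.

C12H16O2

Atom tally by fragment:
  cyclohexane ring core → C:6 H:12
  (− 3 ring H displaced by substituents)
  + OH → O:1 H:1
  + C6H5 → C:6 H:5
  + OH → O:1 H:1
Element totals:
  C: 12
  H: 16
  O: 2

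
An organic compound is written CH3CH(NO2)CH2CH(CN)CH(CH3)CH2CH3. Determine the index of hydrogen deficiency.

3

Atom tally by fragment:
  CH3 → C:1 H:3
  CH(NO2) → C:1 H:1 N:1 O:2
  CH2 → C:1 H:2
  CH(CN) → C:2 H:1 N:1
  CH(CH3) → C:2 H:4
  CH2 → C:1 H:2
  CH3 → C:1 H:3
Element totals:
  C: 9
  H: 16
  N: 2
  O: 2
Molecular formula: C9H16N2O2.
DoU = (2C + 2 + N − H − X) / 2 = (2·9 + 2 + 2 − 16 − 0) / 2 = 3.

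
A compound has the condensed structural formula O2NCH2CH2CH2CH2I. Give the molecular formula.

C4H8INO2

Atom tally by fragment:
  O2NCH2 → C:1 H:2 N:1 O:2
  CH2 → C:1 H:2
  CH2 → C:1 H:2
  CH2I → C:1 H:2 I:1
Element totals:
  C: 4
  H: 8
  I: 1
  N: 1
  O: 2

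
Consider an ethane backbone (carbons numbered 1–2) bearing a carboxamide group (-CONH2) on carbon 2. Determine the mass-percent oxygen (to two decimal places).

21.89%

Atom tally by fragment:
  CH3 → C:1 H:3
  CH2CONH2 → C:2 H:4 O:1 N:1
Element totals:
  C: 3
  H: 7
  N: 1
  O: 1
Molecular formula: C3H7NO.
Molar mass = 73.095 g/mol.
Mass from O: 1 × 15.999 = 15.999 g/mol.
%O = 15.999 / 73.095 × 100 = 21.89%.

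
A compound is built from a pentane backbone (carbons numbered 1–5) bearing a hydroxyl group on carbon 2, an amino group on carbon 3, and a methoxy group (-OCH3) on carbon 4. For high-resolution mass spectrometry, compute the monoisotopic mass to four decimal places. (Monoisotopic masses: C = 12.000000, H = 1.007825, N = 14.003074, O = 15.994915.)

Atom tally by fragment:
  CH3 → C:1 H:3
  CH(OH) → C:1 H:2 O:1
  CH(NH2) → C:1 H:3 N:1
  CH(OCH3) → C:2 H:4 O:1
  CH3 → C:1 H:3
Element totals:
  C: 6
  H: 15
  N: 1
  O: 2
Molecular formula: C6H15NO2.
  M = 6(12.0) + 15(1.007825) + 14.003074 + 2(15.994915)
    = 72.000000 + 15.117375 + 14.003074 + 31.989830 = 133.110279

133.1103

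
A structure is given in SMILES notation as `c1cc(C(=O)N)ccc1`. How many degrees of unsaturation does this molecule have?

5

Atom tally by fragment:
  benzene ring core → C:6 H:6
  (− 1 ring H displaced by substituents)
  + CONH2 → C:1 H:2 O:1 N:1
Element totals:
  C: 7
  H: 7
  N: 1
  O: 1
Molecular formula: C7H7NO.
DoU = (2C + 2 + N − H − X) / 2 = (2·7 + 2 + 1 − 7 − 0) / 2 = 5.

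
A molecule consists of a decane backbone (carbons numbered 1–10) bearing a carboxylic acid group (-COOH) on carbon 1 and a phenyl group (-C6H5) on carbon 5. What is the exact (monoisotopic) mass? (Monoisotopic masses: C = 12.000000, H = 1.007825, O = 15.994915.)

262.1933

Atom tally by fragment:
  HOOCCH2 → C:2 H:3 O:2
  CH2 → C:1 H:2
  CH2 → C:1 H:2
  CH2 → C:1 H:2
  CH(C6H5) → C:7 H:6
  CH2 → C:1 H:2
  CH2 → C:1 H:2
  CH2 → C:1 H:2
  CH2 → C:1 H:2
  CH3 → C:1 H:3
Element totals:
  C: 17
  H: 26
  O: 2
Molecular formula: C17H26O2.
  M = 17(12.0) + 26(1.007825) + 2(15.994915)
    = 204.000000 + 26.203450 + 31.989830 = 262.193280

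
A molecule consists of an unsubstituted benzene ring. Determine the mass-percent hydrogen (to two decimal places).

Atom tally by fragment:
  benzene ring core → C:6 H:6
Element totals:
  C: 6
  H: 6
Molecular formula: C6H6.
Molar mass = 78.114 g/mol.
Mass from H: 6 × 1.008 = 6.048 g/mol.
%H = 6.048 / 78.114 × 100 = 7.74%.

7.74%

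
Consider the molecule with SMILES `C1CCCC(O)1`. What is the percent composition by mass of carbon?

Atom tally by fragment:
  cyclopentane ring core → C:5 H:10
  (− 1 ring H displaced by substituents)
  + OH → O:1 H:1
Element totals:
  C: 5
  H: 10
  O: 1
Molecular formula: C5H10O.
Molar mass = 86.134 g/mol.
Mass from C: 5 × 12.011 = 60.055 g/mol.
%C = 60.055 / 86.134 × 100 = 69.72%.

69.72%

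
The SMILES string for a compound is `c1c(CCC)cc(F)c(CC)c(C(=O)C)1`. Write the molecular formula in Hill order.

C13H17FO

Atom tally by fragment:
  benzene ring core → C:6 H:6
  (− 4 ring H displaced by substituents)
  + CH2CH2CH3 → C:3 H:7
  + F → F:1
  + C2H5 → C:2 H:5
  + COCH3 → C:2 H:3 O:1
Element totals:
  C: 13
  H: 17
  F: 1
  O: 1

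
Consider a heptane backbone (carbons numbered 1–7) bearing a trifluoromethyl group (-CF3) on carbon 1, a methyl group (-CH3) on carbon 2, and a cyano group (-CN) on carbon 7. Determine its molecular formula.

Atom tally by fragment:
  F3CCH2 → C:2 H:2 F:3
  CH(CH3) → C:2 H:4
  CH2 → C:1 H:2
  CH2 → C:1 H:2
  CH2 → C:1 H:2
  CH2 → C:1 H:2
  CH2CN → C:2 H:2 N:1
Element totals:
  C: 10
  H: 16
  F: 3
  N: 1

C10H16F3N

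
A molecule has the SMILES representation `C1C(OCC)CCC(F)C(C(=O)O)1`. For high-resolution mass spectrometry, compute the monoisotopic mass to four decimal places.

190.1005

Atom tally by fragment:
  cyclohexane ring core → C:6 H:12
  (− 3 ring H displaced by substituents)
  + OC2H5 → C:2 H:5 O:1
  + F → F:1
  + COOH → C:1 H:1 O:2
Element totals:
  C: 9
  H: 15
  F: 1
  O: 3
Molecular formula: C9H15FO3.
  M = 9(12.0) + 15(1.007825) + 18.998403 + 3(15.994915)
    = 108.000000 + 15.117375 + 18.998403 + 47.984745 = 190.100523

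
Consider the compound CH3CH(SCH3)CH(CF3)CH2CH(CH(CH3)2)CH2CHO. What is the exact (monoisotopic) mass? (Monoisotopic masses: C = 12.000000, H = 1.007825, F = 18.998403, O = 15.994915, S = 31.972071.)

270.1265

Element totals:
  C: 12
  H: 21
  F: 3
  O: 1
  S: 1
Molecular formula: C12H21F3OS.
  M = 12(12.0) + 21(1.007825) + 3(18.998403) + 15.994915 + 31.972071
    = 144.000000 + 21.164325 + 56.995209 + 15.994915 + 31.972071 = 270.126520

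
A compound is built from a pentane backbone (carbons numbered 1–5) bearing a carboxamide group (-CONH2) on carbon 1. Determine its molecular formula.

Atom tally by fragment:
  H2NOCCH2 → C:2 H:4 O:1 N:1
  CH2 → C:1 H:2
  CH2 → C:1 H:2
  CH2 → C:1 H:2
  CH3 → C:1 H:3
Element totals:
  C: 6
  H: 13
  N: 1
  O: 1

C6H13NO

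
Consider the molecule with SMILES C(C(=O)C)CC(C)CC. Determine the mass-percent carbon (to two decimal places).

74.94%

Atom tally by fragment:
  CH3COCH2 → C:3 H:5 O:1
  CH2 → C:1 H:2
  CH(CH3) → C:2 H:4
  CH2 → C:1 H:2
  CH3 → C:1 H:3
Element totals:
  C: 8
  H: 16
  O: 1
Molecular formula: C8H16O.
Molar mass = 128.215 g/mol.
Mass from C: 8 × 12.011 = 96.088 g/mol.
%C = 96.088 / 128.215 × 100 = 74.94%.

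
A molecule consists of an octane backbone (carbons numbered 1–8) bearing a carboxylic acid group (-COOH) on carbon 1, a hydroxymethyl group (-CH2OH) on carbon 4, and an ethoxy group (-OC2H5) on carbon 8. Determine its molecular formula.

C12H24O4

Atom tally by fragment:
  HOOCCH2 → C:2 H:3 O:2
  CH2 → C:1 H:2
  CH2 → C:1 H:2
  CH(CH2OH) → C:2 H:4 O:1
  CH2 → C:1 H:2
  CH2 → C:1 H:2
  CH2 → C:1 H:2
  CH2OC2H5 → C:3 H:7 O:1
Element totals:
  C: 12
  H: 24
  O: 4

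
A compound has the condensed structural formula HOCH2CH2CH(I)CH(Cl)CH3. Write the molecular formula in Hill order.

C5H10ClIO

Element totals:
  C: 5
  H: 10
  Cl: 1
  I: 1
  O: 1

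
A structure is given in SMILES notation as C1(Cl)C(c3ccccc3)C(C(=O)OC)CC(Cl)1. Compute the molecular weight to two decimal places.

273.15 g/mol

Atom tally by fragment:
  cyclopentane ring core → C:5 H:10
  (− 4 ring H displaced by substituents)
  + Cl → Cl:1
  + C6H5 → C:6 H:5
  + COOCH3 → C:2 H:3 O:2
  + Cl → Cl:1
Element totals:
  C: 13
  H: 14
  Cl: 2
  O: 2
Molecular formula: C13H14Cl2O2.
  M = 13(12.011) + 14(1.008) + 2(35.45) + 2(15.999)
    = 156.143 + 14.112 + 70.900 + 31.998 = 273.153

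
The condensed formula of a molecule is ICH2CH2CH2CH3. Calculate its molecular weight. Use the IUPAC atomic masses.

184.02 g/mol

Atom tally by fragment:
  ICH2 → C:1 H:2 I:1
  CH2 → C:1 H:2
  CH2 → C:1 H:2
  CH3 → C:1 H:3
Element totals:
  C: 4
  H: 9
  I: 1
Molecular formula: C4H9I.
  M = 4(12.011) + 9(1.008) + 126.904
    = 48.044 + 9.072 + 126.904 = 184.020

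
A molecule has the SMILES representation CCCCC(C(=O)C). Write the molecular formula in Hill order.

C7H14O

Atom tally by fragment:
  CH3 → C:1 H:3
  CH2 → C:1 H:2
  CH2 → C:1 H:2
  CH2 → C:1 H:2
  CH2COCH3 → C:3 H:5 O:1
Element totals:
  C: 7
  H: 14
  O: 1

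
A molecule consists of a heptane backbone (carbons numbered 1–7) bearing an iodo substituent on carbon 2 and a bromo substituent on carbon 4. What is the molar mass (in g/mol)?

305.00 g/mol

Atom tally by fragment:
  CH3 → C:1 H:3
  CH(I) → C:1 H:1 I:1
  CH2 → C:1 H:2
  CH(Br) → C:1 H:1 Br:1
  CH2 → C:1 H:2
  CH2 → C:1 H:2
  CH3 → C:1 H:3
Element totals:
  C: 7
  H: 14
  Br: 1
  I: 1
Molecular formula: C7H14BrI.
  M = 7(12.011) + 14(1.008) + 79.904 + 126.904
    = 84.077 + 14.112 + 79.904 + 126.904 = 304.997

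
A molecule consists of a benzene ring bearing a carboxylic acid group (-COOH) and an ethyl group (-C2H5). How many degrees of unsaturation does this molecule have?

5

Atom tally by fragment:
  benzene ring core → C:6 H:6
  (− 2 ring H displaced by substituents)
  + COOH → C:1 H:1 O:2
  + C2H5 → C:2 H:5
Element totals:
  C: 9
  H: 10
  O: 2
Molecular formula: C9H10O2.
DoU = (2C + 2 + N − H − X) / 2 = (2·9 + 2 + 0 − 10 − 0) / 2 = 5.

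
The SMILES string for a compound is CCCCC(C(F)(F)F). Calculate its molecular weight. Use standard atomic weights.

140.15 g/mol

Atom tally by fragment:
  CH3 → C:1 H:3
  CH2 → C:1 H:2
  CH2 → C:1 H:2
  CH2 → C:1 H:2
  CH2CF3 → C:2 H:2 F:3
Element totals:
  C: 6
  H: 11
  F: 3
Molecular formula: C6H11F3.
  M = 6(12.011) + 11(1.008) + 3(18.998)
    = 72.066 + 11.088 + 56.994 = 140.148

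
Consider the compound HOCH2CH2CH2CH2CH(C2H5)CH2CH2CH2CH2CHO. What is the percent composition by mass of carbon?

71.95%

Element totals:
  C: 12
  H: 24
  O: 2
Molecular formula: C12H24O2.
Molar mass = 200.322 g/mol.
Mass from C: 12 × 12.011 = 144.132 g/mol.
%C = 144.132 / 200.322 × 100 = 71.95%.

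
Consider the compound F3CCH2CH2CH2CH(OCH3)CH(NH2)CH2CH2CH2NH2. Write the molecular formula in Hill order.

Atom tally by fragment:
  F3CCH2 → C:2 H:2 F:3
  CH2 → C:1 H:2
  CH2 → C:1 H:2
  CH(OCH3) → C:2 H:4 O:1
  CH(NH2) → C:1 H:3 N:1
  CH2 → C:1 H:2
  CH2 → C:1 H:2
  CH2NH2 → C:1 H:4 N:1
Element totals:
  C: 10
  H: 21
  F: 3
  N: 2
  O: 1

C10H21F3N2O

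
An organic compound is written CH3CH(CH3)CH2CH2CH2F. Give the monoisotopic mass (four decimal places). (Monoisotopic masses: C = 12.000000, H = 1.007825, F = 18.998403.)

104.1001

Element totals:
  C: 6
  H: 13
  F: 1
Molecular formula: C6H13F.
  M = 6(12.0) + 13(1.007825) + 18.998403
    = 72.000000 + 13.101725 + 18.998403 = 104.100128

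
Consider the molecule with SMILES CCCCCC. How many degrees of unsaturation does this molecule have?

0

Atom tally by fragment:
  CH3 → C:1 H:3
  CH2 → C:1 H:2
  CH2 → C:1 H:2
  CH2 → C:1 H:2
  CH2 → C:1 H:2
  CH3 → C:1 H:3
Element totals:
  C: 6
  H: 14
Molecular formula: C6H14.
DoU = (2C + 2 + N − H − X) / 2 = (2·6 + 2 + 0 − 14 − 0) / 2 = 0.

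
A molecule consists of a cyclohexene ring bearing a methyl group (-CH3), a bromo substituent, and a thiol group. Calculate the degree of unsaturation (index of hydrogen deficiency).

Atom tally by fragment:
  cyclohexene ring core → C:6 H:10
  (− 3 ring H displaced by substituents)
  + CH3 → C:1 H:3
  + Br → Br:1
  + SH → S:1 H:1
Element totals:
  C: 7
  H: 11
  Br: 1
  S: 1
Molecular formula: C7H11BrS.
DoU = (2C + 2 + N − H − X) / 2 = (2·7 + 2 + 0 − 11 − 1) / 2 = 2.

2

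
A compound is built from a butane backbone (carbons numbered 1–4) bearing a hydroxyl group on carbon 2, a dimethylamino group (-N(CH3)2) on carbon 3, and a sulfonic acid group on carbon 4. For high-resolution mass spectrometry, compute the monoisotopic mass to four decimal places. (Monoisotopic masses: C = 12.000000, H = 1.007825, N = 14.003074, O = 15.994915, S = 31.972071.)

197.0722

Atom tally by fragment:
  CH3 → C:1 H:3
  CH(OH) → C:1 H:2 O:1
  CH(N(CH3)2) → C:3 H:7 N:1
  CH2SO3H → C:1 H:3 S:1 O:3
Element totals:
  C: 6
  H: 15
  N: 1
  O: 4
  S: 1
Molecular formula: C6H15NO4S.
  M = 6(12.0) + 15(1.007825) + 14.003074 + 4(15.994915) + 31.972071
    = 72.000000 + 15.117375 + 14.003074 + 63.979660 + 31.972071 = 197.072180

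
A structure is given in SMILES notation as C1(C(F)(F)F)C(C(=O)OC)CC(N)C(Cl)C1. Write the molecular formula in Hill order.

Atom tally by fragment:
  cyclohexane ring core → C:6 H:12
  (− 4 ring H displaced by substituents)
  + CF3 → C:1 F:3
  + COOCH3 → C:2 H:3 O:2
  + NH2 → N:1 H:2
  + Cl → Cl:1
Element totals:
  C: 9
  H: 13
  Cl: 1
  F: 3
  N: 1
  O: 2

C9H13ClF3NO2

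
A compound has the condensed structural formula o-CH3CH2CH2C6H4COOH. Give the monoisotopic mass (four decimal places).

164.0837

Element totals:
  C: 10
  H: 12
  O: 2
Molecular formula: C10H12O2.
  M = 10(12.0) + 12(1.007825) + 2(15.994915)
    = 120.000000 + 12.093900 + 31.989830 = 164.083730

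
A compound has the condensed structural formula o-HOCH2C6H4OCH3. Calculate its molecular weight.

138.17 g/mol

Atom tally by fragment:
  benzene ring core → C:6 H:6
  (− 2 ring H displaced by substituents)
  + CH2OH → C:1 H:3 O:1
  + OCH3 → C:1 H:3 O:1
Element totals:
  C: 8
  H: 10
  O: 2
Molecular formula: C8H10O2.
  M = 8(12.011) + 10(1.008) + 2(15.999)
    = 96.088 + 10.080 + 31.998 = 138.166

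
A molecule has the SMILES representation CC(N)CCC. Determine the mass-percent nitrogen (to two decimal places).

16.07%

Atom tally by fragment:
  CH3 → C:1 H:3
  CH(NH2) → C:1 H:3 N:1
  CH2 → C:1 H:2
  CH2 → C:1 H:2
  CH3 → C:1 H:3
Element totals:
  C: 5
  H: 13
  N: 1
Molecular formula: C5H13N.
Molar mass = 87.166 g/mol.
Mass from N: 1 × 14.007 = 14.007 g/mol.
%N = 14.007 / 87.166 × 100 = 16.07%.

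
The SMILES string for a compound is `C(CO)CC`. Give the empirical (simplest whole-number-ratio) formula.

C4H10O

Atom tally by fragment:
  HOCH2CH2 → C:2 H:5 O:1
  CH2 → C:1 H:2
  CH3 → C:1 H:3
Element totals:
  C: 4
  H: 10
  O: 1
Molecular formula: C4H10O.
gcd of subscripts (4, 10, 1) = 1, so the empirical formula equals the molecular formula.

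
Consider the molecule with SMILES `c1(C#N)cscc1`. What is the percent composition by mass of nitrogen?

12.83%

Atom tally by fragment:
  thiophene ring core → C:4 H:4 S:1
  (− 1 ring H displaced by substituents)
  + CN → C:1 N:1
Element totals:
  C: 5
  H: 3
  N: 1
  S: 1
Molecular formula: C5H3NS.
Molar mass = 109.146 g/mol.
Mass from N: 1 × 14.007 = 14.007 g/mol.
%N = 14.007 / 109.146 × 100 = 12.83%.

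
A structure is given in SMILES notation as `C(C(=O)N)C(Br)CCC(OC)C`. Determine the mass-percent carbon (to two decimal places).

Atom tally by fragment:
  H2NOCCH2 → C:2 H:4 O:1 N:1
  CH(Br) → C:1 H:1 Br:1
  CH2 → C:1 H:2
  CH2 → C:1 H:2
  CH(OCH3) → C:2 H:4 O:1
  CH3 → C:1 H:3
Element totals:
  C: 8
  H: 16
  Br: 1
  N: 1
  O: 2
Molecular formula: C8H16BrNO2.
Molar mass = 238.125 g/mol.
Mass from C: 8 × 12.011 = 96.088 g/mol.
%C = 96.088 / 238.125 × 100 = 40.35%.

40.35%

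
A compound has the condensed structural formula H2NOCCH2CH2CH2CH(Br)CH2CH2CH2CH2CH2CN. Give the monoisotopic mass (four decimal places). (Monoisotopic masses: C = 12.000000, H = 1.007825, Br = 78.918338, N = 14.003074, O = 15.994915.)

Element totals:
  C: 11
  H: 19
  Br: 1
  N: 2
  O: 1
Molecular formula: C11H19BrN2O.
  M = 11(12.0) + 19(1.007825) + 78.918338 + 2(14.003074) + 15.994915
    = 132.000000 + 19.148675 + 78.918338 + 28.006148 + 15.994915 = 274.068076

274.0681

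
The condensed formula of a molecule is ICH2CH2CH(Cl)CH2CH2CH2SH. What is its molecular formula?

C6H12ClIS

Element totals:
  C: 6
  H: 12
  Cl: 1
  I: 1
  S: 1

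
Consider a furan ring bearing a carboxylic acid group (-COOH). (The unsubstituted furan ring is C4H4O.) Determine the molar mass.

112.08 g/mol

Atom tally by fragment:
  furan ring core → C:4 H:4 O:1
  (− 1 ring H displaced by substituents)
  + COOH → C:1 H:1 O:2
Element totals:
  C: 5
  H: 4
  O: 3
Molecular formula: C5H4O3.
  M = 5(12.011) + 4(1.008) + 3(15.999)
    = 60.055 + 4.032 + 47.997 = 112.084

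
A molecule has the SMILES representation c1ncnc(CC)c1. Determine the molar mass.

108.14 g/mol

Atom tally by fragment:
  pyrimidine ring core → C:4 H:4 N:2
  (− 1 ring H displaced by substituents)
  + C2H5 → C:2 H:5
Element totals:
  C: 6
  H: 8
  N: 2
Molecular formula: C6H8N2.
  M = 6(12.011) + 8(1.008) + 2(14.007)
    = 72.066 + 8.064 + 28.014 = 108.144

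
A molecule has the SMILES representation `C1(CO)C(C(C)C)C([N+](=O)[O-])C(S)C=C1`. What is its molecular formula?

Atom tally by fragment:
  cyclohexene ring core → C:6 H:10
  (− 4 ring H displaced by substituents)
  + CH2OH → C:1 H:3 O:1
  + CH(CH3)2 → C:3 H:7
  + NO2 → N:1 O:2
  + SH → S:1 H:1
Element totals:
  C: 10
  H: 17
  N: 1
  O: 3
  S: 1

C10H17NO3S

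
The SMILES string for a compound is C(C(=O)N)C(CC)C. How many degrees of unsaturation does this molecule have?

1

Atom tally by fragment:
  H2NOCCH2 → C:2 H:4 O:1 N:1
  CH(C2H5) → C:3 H:6
  CH3 → C:1 H:3
Element totals:
  C: 6
  H: 13
  N: 1
  O: 1
Molecular formula: C6H13NO.
DoU = (2C + 2 + N − H − X) / 2 = (2·6 + 2 + 1 − 13 − 0) / 2 = 1.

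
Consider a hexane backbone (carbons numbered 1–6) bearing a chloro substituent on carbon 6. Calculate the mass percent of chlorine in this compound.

Atom tally by fragment:
  CH3 → C:1 H:3
  CH2 → C:1 H:2
  CH2 → C:1 H:2
  CH2 → C:1 H:2
  CH2 → C:1 H:2
  CH2Cl → C:1 H:2 Cl:1
Element totals:
  C: 6
  H: 13
  Cl: 1
Molecular formula: C6H13Cl.
Molar mass = 120.620 g/mol.
Mass from Cl: 1 × 35.45 = 35.450 g/mol.
%Cl = 35.450 / 120.620 × 100 = 29.39%.

29.39%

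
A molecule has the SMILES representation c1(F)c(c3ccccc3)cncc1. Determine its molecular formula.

Atom tally by fragment:
  pyridine ring core → C:5 H:5 N:1
  (− 2 ring H displaced by substituents)
  + F → F:1
  + C6H5 → C:6 H:5
Element totals:
  C: 11
  H: 8
  F: 1
  N: 1

C11H8FN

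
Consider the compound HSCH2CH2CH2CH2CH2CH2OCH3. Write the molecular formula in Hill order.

Atom tally by fragment:
  HSCH2 → C:1 H:3 S:1
  CH2 → C:1 H:2
  CH2 → C:1 H:2
  CH2 → C:1 H:2
  CH2 → C:1 H:2
  CH2OCH3 → C:2 H:5 O:1
Element totals:
  C: 7
  H: 16
  O: 1
  S: 1

C7H16OS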